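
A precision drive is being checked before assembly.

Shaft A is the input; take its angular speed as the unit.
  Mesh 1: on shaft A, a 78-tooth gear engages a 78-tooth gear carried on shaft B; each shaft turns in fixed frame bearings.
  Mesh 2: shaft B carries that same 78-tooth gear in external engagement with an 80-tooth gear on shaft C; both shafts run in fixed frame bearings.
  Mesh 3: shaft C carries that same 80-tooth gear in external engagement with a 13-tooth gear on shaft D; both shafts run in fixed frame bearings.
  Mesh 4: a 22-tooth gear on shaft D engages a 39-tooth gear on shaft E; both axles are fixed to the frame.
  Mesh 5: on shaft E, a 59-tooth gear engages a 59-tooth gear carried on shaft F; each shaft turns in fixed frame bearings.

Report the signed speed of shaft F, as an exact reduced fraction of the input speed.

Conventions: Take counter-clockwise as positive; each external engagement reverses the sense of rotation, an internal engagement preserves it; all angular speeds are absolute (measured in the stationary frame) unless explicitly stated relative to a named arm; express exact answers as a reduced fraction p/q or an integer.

5-mesh fixed-axis compound train (all bearings frame-fixed)
mesh 1 [78T→78T]: |ω|/ω_in = 1×78/78 = 1, sense flips to −
mesh 2 [78T→80T]: |ω|/ω_in = 1×78/80 = 39/40, sense flips to +
mesh 3 [80T→13T]: |ω|/ω_in = (39/40)×80/13 = 6, sense flips to −
mesh 4 [22T→39T]: |ω|/ω_in = 6×22/39 = 44/13, sense flips to +
mesh 5 [59T→59T]: |ω|/ω_in = (44/13)×59/59 = 44/13, sense flips to −
signed output speed (× input speed) = -44/13

-44/13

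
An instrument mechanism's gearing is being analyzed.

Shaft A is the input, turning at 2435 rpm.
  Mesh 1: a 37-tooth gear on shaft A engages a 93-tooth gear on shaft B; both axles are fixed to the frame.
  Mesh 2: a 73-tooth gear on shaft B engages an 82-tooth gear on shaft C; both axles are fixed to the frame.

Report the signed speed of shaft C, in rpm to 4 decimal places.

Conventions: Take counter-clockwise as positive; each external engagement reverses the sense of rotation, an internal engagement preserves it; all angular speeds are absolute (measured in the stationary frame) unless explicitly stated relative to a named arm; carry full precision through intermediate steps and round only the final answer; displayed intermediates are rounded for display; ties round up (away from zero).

topology: fixed-axis compound train — 2 meshes, A→C
mesh 1 [37T→93T]: ω = 2435.0000×37/93 = 968.7634 rpm, sense flips to −
mesh 2 [73T→82T]: ω = 968.7634×73/82 = 862.4357 rpm, sense flips to +
signed output speed = +862.4357 rpm

+862.4357 rpm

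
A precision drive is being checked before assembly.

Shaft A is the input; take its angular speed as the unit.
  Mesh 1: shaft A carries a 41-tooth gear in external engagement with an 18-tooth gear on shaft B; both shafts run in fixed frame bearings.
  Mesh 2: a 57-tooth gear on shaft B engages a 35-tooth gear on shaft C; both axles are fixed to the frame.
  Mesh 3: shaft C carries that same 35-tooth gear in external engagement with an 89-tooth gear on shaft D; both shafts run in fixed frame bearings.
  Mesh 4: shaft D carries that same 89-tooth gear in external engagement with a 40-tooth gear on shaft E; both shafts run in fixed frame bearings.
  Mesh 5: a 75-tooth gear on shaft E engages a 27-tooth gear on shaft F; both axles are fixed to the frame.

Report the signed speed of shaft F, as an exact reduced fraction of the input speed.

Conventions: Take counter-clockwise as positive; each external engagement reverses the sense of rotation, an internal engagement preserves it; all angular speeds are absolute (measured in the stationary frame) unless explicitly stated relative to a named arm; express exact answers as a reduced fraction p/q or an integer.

-3895/432

5-mesh fixed-axis compound train (all bearings frame-fixed)
mesh 1 [41T→18T]: |ω|/ω_in = 1×41/18 = 41/18, sense flips to −
mesh 2 [57T→35T]: |ω|/ω_in = (41/18)×57/35 = 779/210, sense flips to +
mesh 3 [35T→89T]: |ω|/ω_in = (779/210)×35/89 = 779/534, sense flips to −
mesh 4 [89T→40T]: |ω|/ω_in = (779/534)×89/40 = 779/240, sense flips to +
mesh 5 [75T→27T]: |ω|/ω_in = (779/240)×75/27 = 3895/432, sense flips to −
signed output speed (× input speed) = -3895/432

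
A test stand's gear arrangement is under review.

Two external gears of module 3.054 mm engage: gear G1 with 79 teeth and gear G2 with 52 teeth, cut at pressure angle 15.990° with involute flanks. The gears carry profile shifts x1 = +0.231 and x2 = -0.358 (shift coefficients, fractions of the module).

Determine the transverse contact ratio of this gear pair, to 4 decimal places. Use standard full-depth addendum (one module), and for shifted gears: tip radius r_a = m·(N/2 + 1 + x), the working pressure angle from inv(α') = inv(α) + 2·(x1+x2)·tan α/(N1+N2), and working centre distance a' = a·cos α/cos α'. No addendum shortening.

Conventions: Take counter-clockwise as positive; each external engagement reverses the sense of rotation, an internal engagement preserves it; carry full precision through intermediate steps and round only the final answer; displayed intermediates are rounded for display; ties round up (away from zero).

single-mesh involute tooth geometry (79T engaging 52T at module 3.054)
base radii: r_b1 = 115.965684, r_b2 = 76.331842
tip radii: r_a1 = 124.392474, r_a2 = 81.364668
inv(α') = inv(15.990°) + 2·(+0.231-0.358)·tan α/(79+52) = 0.00692275  ⇒  α' = 15.59198°
a' = a·cos α / cos α' = 200.0370·cos 15.990°/cos 15.59198° = 199.644403
action lengths: √(r_a1²−r_b1²) = 45.004975, √(r_a2²−r_b2²) = 28.171955
base pitch p_b = π·m·cos α = 9.223214
CR = (45.004975 + 28.171955 − 199.644403·sin 15.59198°)/9.223214 = 2.115911
contact ratio ≈ 2.1159

2.1159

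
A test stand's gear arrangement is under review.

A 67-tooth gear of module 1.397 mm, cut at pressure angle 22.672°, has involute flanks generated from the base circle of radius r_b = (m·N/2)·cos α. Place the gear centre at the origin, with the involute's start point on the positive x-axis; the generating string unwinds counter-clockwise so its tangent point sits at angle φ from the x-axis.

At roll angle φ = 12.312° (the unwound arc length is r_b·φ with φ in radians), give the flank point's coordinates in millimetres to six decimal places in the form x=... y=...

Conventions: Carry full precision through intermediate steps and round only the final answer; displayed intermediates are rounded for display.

x=44.168665 y=0.142169

class = single-mesh tooth geometry [base-circle involute, m = 1.397, 67T]
pitch radius r_p = m·N/2 = 1.397·67/2 = 46.799500
base radius r_b = r_p·cos α = 46.799500·cos 22.672° = 43.183142
roll angle φ = 12.312° = 0.21488494 rad
x = r_b·(cos φ + φ·sin φ) = 44.168665
y = r_b·(sin φ − φ·cos φ) = 0.142169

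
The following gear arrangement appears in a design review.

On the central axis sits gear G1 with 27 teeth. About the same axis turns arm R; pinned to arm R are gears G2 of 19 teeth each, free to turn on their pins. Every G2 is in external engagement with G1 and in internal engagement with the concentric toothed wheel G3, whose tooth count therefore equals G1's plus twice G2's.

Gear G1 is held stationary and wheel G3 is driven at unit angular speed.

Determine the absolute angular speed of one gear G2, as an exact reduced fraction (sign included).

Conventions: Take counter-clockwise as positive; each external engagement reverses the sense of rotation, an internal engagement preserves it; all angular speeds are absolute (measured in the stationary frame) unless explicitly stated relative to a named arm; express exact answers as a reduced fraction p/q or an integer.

65/38

class = planetary set [G3 = 27+2·19 = 65; Willis about the carrier]
ring teeth: 27 + 2·19 = 65
27(ω_sun−ω_arm) = −65(ω_ring−ω_arm),  ω_sun = 0, ω_ring = 1
27(0−ω_arm) = −65(1−ω_arm)  ⇒  92·ω_arm = 65  ⇒  ω_arm = 65/92
sun–planet mesh: 27·(0−65/92) = −19·(ω_p−ω_arm)  ⇒  ω_p−ω_arm = 1755/1748
ω_p = 65/92 + 1755/1748 = 65/38
exact speed ratio = 65/38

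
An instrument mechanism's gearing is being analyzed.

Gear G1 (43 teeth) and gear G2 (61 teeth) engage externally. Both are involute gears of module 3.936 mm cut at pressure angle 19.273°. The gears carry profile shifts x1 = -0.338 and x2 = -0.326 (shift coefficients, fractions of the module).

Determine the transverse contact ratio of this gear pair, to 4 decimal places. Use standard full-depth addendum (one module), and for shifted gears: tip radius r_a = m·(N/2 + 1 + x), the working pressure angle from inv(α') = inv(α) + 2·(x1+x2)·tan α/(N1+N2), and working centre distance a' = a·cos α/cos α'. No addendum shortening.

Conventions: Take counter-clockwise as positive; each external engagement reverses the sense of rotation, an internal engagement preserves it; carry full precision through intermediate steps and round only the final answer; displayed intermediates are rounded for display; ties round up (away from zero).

single-mesh involute tooth geometry (43T engaging 61T at module 3.936)
base radii: r_b1 = 79.881383, r_b2 = 113.320102
tip radii: r_a1 = 87.229632, r_a2 = 122.700864
inv(α') = inv(19.273°) + 2·(-0.338-0.326)·tan α/(43+61) = 0.00882380  ⇒  α' = 16.87589°
a' = a·cos α / cos α' = 204.6720·cos 19.273°/cos 16.87589° = 201.895969
action lengths: √(r_a1²−r_b1²) = 35.042450, √(r_a2²−r_b2²) = 47.053763
base pitch p_b = π·m·cos α = 11.672315
CR = (35.042450 + 47.053763 − 201.895969·sin 16.87589°)/11.672315 = 2.012103
contact ratio ≈ 2.0121

2.0121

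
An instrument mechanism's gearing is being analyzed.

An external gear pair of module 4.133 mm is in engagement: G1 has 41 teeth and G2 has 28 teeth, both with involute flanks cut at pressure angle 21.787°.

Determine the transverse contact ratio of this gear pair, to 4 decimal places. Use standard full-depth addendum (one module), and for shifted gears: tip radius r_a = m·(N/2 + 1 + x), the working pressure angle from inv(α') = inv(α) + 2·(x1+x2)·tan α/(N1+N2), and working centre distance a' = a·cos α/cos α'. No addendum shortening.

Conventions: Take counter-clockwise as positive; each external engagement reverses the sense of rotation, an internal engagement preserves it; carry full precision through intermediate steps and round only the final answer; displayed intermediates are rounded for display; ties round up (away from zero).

1.6019

topology: single-mesh involute geometry — m = 4.133, 41T/28T pair
base radii: r_b1 = 78.674491, r_b2 = 53.728921
tip radii: r_a1 = 88.859500, r_a2 = 61.995000
no profile shift: α' = α, a' = a
action lengths: √(r_a1²−r_b1²) = 41.307810, √(r_a2²−r_b2²) = 30.928677
base pitch p_b = π·m·cos α = 12.056742
CR = (41.307810 + 30.928677 − 142.588500·sin 21.78700°)/12.056742 = 1.601904
contact ratio ≈ 1.6019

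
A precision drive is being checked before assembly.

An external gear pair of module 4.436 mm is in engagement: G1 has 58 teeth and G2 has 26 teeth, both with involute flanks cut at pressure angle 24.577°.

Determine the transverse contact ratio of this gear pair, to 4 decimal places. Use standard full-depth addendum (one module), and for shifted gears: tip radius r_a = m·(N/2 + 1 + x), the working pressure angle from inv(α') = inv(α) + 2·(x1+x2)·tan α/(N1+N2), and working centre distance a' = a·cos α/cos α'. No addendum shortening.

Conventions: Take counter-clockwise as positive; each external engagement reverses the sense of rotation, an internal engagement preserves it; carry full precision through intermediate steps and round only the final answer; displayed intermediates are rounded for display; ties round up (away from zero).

class = single-mesh tooth geometry [involute pair 58T × 26T, m = 4.436]
base radii: r_b1 = 116.989258, r_b2 = 52.443460
tip radii: r_a1 = 133.080000, r_a2 = 62.104000
no profile shift: α' = α, a' = a
action lengths: √(r_a1²−r_b1²) = 63.433429, √(r_a2²−r_b2²) = 33.265452
base pitch p_b = π·m·cos α = 12.673538
CR = (63.433429 + 33.265452 − 186.312000·sin 24.57700°)/12.673538 = 1.515661
contact ratio ≈ 1.5157

1.5157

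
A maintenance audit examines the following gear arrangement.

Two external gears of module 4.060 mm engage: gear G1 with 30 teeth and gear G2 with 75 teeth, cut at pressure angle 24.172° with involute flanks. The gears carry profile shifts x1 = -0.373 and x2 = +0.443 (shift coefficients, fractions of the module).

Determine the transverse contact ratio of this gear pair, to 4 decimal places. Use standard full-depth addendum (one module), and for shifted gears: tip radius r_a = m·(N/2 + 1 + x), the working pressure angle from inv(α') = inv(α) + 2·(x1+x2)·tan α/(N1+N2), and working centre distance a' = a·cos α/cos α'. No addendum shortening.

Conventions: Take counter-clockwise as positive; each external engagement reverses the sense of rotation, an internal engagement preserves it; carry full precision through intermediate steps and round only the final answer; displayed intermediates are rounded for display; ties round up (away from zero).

1.5636

recognized (one external pair, fixed centres): single-mesh tooth geometry, m = 4.060, N1 = 30, N2 = 75
base radii: r_b1 = 55.560308, r_b2 = 138.900771
tip radii: r_a1 = 63.445620, r_a2 = 158.108580
inv(α') = inv(24.172°) + 2·(-0.373+0.443)·tan α/(30+75) = 0.02754801  ⇒  α' = 24.34087°
a' = a·cos α / cos α' = 213.1500·cos 24.172°/cos 24.34087° = 213.433269
action lengths: √(r_a1²−r_b1²) = 30.633296, √(r_a2²−r_b2²) = 75.530781
base pitch p_b = π·m·cos α = 11.636524
CR = (30.633296 + 75.530781 − 213.433269·sin 24.34087°)/11.636524 = 1.563567
contact ratio ≈ 1.5636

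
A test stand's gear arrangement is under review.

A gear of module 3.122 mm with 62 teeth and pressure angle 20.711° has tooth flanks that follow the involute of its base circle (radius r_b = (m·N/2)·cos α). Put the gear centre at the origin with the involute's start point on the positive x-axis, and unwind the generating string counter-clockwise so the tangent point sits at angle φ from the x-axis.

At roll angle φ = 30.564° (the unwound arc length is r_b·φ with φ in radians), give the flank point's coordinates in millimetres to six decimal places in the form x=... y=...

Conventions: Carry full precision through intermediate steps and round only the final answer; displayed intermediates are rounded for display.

x=102.505951 y=4.451571

single-mesh involute tooth geometry (62T wheel at module 3.122)
pitch radius r_p = m·N/2 = 3.122·62/2 = 96.782000
base radius r_b = r_p·cos α = 96.782000·cos 20.711° = 90.527575
roll angle φ = 30.564° = 0.53344243 rad
x = r_b·(cos φ + φ·sin φ) = 102.505951
y = r_b·(sin φ − φ·cos φ) = 4.451571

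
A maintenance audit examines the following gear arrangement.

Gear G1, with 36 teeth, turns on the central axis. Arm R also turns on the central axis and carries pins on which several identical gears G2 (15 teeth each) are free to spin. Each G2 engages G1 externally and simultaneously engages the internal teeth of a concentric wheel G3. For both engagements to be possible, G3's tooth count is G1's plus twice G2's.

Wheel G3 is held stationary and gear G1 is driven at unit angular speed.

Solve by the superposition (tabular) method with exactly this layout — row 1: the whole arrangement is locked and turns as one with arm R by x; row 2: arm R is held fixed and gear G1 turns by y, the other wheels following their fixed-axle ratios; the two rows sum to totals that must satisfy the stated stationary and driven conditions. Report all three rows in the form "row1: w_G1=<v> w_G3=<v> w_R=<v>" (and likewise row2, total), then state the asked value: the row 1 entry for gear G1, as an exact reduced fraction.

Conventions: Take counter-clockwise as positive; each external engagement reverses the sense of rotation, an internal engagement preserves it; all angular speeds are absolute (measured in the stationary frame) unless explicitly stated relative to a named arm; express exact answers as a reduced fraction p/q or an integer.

planetary set (36T centre, 15T on arm, 66T internal) — Willis relation
row 1 — lock + rotate with arm: ω_sun = ω_ring = ω_arm = x
superposition row 2 [arm held]: sun y, ring −(36/66)·y, arm 0
boundary: total ω_ring = x − (36/66)·y = 0 and total ω_sun = x + y = 1  ⇒  y = 11/17, x = 6/17
row 2 ring = −(36/66)·11/17 = -6/17
totals (row 1 + row 2): sun 6/17 + 11/17 = 1, ring 6/17 + (-6/17) = 0, arm 6/17 + 0 = 6/17
asked cell (row1, sun) = 6/17

row1: w_G1=6/17 w_G3=6/17 w_R=6/17
row2: w_G1=11/17 w_G3=-6/17 w_R=0
total: w_G1=1 w_G3=0 w_R=6/17
asked value: 6/17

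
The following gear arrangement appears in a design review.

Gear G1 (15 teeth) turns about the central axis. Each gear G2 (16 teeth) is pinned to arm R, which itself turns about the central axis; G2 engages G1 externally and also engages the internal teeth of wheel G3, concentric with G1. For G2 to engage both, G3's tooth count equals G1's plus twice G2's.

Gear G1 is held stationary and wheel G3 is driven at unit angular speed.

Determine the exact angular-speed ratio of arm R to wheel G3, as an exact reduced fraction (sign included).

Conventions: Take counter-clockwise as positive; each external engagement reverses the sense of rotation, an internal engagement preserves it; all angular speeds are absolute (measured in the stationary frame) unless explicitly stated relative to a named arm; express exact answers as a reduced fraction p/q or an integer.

47/62

topology: planetary set — G1 15T / G2 16T / G3 47T, arm = carrier (Willis)
ring teeth: 15 + 2·16 = 47
15(ω_sun−ω_arm) = −47(ω_ring−ω_arm),  ω_sun = 0, ω_ring = 1
15(0−ω_arm) = −47(1−ω_arm)  ⇒  62·ω_arm = 47  ⇒  ω_arm = 47/62
ω_out/ω_in = 47/62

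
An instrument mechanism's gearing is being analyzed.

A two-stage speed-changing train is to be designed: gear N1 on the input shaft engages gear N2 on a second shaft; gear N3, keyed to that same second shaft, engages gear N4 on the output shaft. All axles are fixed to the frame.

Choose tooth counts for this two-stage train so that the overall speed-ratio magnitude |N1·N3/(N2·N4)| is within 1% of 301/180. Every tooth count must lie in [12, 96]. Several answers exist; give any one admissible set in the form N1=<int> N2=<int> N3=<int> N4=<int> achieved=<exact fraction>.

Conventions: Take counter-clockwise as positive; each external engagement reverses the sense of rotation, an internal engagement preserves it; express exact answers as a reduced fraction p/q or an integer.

N1=14 N2=12 N3=43 N4=30 achieved=301/180

design class (target 301/180): fixed-axis compound train
target = 301/180 in lowest terms: an exact hit needs N1·N3 = k·301 and N2·N4 = k·180 for one integer k, every count in [12, 96]; additionally prefer no 1:1 stage (N1 ≠ N2, N3 ≠ N4)
k = 1: no 1:1-free in-range split of k·301 and k·180 into factor pairs; take k = 2
k = 2: N1·N3 = 602 = 14·43, N2·N4 = 360 = 12·30
achieved = 14·43/(12·30) = 301/180; |achieved − target| = 0 ≤ 301/18000 ✓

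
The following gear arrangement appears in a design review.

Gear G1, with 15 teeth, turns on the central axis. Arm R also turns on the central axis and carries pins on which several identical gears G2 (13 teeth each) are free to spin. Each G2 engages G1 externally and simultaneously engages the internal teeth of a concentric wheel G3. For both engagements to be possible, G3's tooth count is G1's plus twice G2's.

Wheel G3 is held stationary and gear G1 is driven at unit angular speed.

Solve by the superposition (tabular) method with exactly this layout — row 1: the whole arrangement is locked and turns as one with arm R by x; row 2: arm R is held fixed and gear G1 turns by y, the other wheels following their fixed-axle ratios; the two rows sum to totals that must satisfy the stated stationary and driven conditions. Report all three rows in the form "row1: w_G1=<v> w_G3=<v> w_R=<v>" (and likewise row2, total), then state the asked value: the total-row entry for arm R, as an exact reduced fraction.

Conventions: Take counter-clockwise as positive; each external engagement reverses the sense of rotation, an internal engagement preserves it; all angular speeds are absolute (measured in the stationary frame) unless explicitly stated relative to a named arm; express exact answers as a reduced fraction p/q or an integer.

topology: planetary set — G1 15T / G2 13T / G3 41T, arm = carrier (Willis)
superposition row 1 [locked train]: every member turns x
row 2 (arm held, sun turns y): ω_ring = −(15/41)·y, ω_arm = 0
boundary: total ω_ring = x − (15/41)·y = 0 and total ω_sun = x + y = 1  ⇒  y = 41/56, x = 15/56
row 2 ring = −(15/41)·41/56 = -15/56
totals (row 1 + row 2): sun 15/56 + 41/56 = 1, ring 15/56 + (-15/56) = 0, arm 15/56 + 0 = 15/56
asked cell (total, arm) = 15/56

row1: w_G1=15/56 w_G3=15/56 w_R=15/56
row2: w_G1=41/56 w_G3=-15/56 w_R=0
total: w_G1=1 w_G3=0 w_R=15/56
asked value: 15/56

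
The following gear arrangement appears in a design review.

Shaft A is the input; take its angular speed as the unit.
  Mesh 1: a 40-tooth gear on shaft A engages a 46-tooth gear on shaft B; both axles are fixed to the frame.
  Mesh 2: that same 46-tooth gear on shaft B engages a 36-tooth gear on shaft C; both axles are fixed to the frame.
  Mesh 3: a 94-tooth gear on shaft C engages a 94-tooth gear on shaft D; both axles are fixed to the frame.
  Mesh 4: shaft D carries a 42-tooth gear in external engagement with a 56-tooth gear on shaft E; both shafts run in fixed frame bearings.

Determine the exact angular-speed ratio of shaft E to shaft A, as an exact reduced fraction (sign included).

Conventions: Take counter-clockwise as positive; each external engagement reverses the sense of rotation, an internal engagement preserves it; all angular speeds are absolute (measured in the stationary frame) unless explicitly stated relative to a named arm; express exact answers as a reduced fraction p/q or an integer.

5/6

class = fixed-axis compound train [4 meshes; 4 ratios multiply, 4 sense flips]
mesh 1 [40T→46T]: running ratio 20/23, sense −
mesh 2 [46T→36T]: running ratio 10/9, sense +
mesh 3 [94T→94T]: running ratio 10/9, sense −
mesh 4 [42T→56T]: running ratio 5/6, sense +
ω_out/ω_in = 5/6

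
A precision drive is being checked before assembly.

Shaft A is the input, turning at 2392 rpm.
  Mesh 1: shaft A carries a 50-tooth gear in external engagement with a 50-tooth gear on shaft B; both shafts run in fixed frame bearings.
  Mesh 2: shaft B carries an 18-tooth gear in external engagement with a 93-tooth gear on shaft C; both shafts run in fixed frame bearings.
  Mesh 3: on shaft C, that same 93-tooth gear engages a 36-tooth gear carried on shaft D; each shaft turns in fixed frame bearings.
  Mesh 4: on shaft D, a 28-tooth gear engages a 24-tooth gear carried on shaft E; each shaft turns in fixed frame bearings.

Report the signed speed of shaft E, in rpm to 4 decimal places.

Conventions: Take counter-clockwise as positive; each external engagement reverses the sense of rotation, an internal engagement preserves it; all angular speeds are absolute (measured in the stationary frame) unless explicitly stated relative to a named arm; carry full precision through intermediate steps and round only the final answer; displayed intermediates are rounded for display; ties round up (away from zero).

topology: fixed-axis compound train — 4 meshes, A→E
mesh 1 [50T→50T]: ω = 2392.0000×50/50 = 2392.0000 rpm, sense flips to −
mesh 2 [18T→93T]: ω = 2392.0000×18/93 = 462.9677 rpm, sense flips to +
mesh 3 [93T→36T]: ω = 462.9677×93/36 = 1196.0000 rpm, sense flips to −
mesh 4 [28T→24T]: ω = 1196.0000×28/24 = 1395.3333 rpm, sense flips to +
signed output speed = +1395.3333 rpm

+1395.3333 rpm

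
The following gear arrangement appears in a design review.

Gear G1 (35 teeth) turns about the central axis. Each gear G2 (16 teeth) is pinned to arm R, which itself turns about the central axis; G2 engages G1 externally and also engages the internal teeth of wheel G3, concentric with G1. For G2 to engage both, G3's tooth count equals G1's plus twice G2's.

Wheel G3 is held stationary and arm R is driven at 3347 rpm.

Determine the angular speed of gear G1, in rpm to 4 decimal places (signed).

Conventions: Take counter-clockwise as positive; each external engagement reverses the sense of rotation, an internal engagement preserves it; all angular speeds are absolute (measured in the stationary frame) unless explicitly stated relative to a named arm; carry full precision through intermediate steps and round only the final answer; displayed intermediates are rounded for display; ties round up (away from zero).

recognized (axles ride arm R): planetary set, 35/16/67 teeth
normalise by the input: solve with ω_arm = 1, then scale by 3347 rpm
ring teeth: 35 + 2·16 = 67
35(ω_sun−ω_arm) = −67(ω_ring−ω_arm),  ω_ring = 0, ω_arm = 1
ω_sun = 1 − (67/35)(0−1) = 102/35
scale: ω_sun = 102/35 × 3347 rpm = +9754.1143 rpm

+9754.1143 rpm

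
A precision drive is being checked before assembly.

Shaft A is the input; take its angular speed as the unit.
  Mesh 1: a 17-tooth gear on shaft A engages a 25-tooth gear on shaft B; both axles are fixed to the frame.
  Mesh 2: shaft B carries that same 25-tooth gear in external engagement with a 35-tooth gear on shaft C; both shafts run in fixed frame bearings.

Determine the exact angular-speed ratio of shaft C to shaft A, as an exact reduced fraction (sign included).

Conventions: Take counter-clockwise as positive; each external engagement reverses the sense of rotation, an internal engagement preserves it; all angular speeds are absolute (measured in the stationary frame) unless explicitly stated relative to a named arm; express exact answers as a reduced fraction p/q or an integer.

class = fixed-axis compound train [2 meshes; 2 ratios multiply, 2 sense flips]
mesh 1 [17T→25T]: running ratio 17/25, sense −
mesh 2 [25T→35T]: running ratio 17/35, sense +
ω_out/ω_in = 17/35

17/35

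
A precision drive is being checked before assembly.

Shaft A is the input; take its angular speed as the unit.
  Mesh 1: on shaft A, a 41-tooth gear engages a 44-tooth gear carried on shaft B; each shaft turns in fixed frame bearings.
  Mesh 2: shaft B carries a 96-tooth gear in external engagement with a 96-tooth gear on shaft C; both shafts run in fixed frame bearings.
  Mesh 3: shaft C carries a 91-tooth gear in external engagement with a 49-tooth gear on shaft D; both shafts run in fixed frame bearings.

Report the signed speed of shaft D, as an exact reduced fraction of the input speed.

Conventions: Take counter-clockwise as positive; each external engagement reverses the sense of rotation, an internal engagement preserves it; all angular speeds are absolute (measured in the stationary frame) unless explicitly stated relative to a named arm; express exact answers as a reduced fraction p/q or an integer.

-533/308

3-mesh fixed-axis compound train (all bearings frame-fixed)
mesh 1 [41T→44T]: |ω|/ω_in = 1×41/44 = 41/44, sense flips to −
mesh 2 [96T→96T]: |ω|/ω_in = (41/44)×96/96 = 41/44, sense flips to +
mesh 3 [91T→49T]: |ω|/ω_in = (41/44)×91/49 = 533/308, sense flips to −
signed output speed (× input speed) = -533/308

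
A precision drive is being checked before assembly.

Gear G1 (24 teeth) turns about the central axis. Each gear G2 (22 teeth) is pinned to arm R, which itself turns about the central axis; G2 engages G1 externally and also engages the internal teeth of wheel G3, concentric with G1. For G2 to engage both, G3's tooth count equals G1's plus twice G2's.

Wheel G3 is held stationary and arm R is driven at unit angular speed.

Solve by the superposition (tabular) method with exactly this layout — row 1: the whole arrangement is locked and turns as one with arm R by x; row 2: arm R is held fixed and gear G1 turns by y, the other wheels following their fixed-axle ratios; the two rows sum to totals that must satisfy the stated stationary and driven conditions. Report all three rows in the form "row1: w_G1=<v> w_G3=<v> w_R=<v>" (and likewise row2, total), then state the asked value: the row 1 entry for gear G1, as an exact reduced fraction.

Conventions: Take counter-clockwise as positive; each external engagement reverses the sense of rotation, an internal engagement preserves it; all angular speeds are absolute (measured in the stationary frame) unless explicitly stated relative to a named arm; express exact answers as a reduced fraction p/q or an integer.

row1: w_G1=1 w_G3=1 w_R=1
row2: w_G1=17/6 w_G3=-1 w_R=0
total: w_G1=23/6 w_G3=0 w_R=1
asked value: 1

topology: planetary set — G1 24T / G2 22T / G3 68T, arm = carrier (Willis)
row 1 — lock + rotate with arm: ω_sun = ω_ring = ω_arm = x
row 2 (arm held, sun turns y): ω_ring = −(24/68)·y, ω_arm = 0
boundary: total ω_ring = x − (24/68)·y = 0 and total ω_arm = x = 1  ⇒  y = 17/6, x = 1
row 2 ring = −(24/68)·17/6 = -1
totals (row 1 + row 2): sun 1 + 17/6 = 23/6, ring 1 + (-1) = 0, arm 1 + 0 = 1
asked cell (row1, sun) = 1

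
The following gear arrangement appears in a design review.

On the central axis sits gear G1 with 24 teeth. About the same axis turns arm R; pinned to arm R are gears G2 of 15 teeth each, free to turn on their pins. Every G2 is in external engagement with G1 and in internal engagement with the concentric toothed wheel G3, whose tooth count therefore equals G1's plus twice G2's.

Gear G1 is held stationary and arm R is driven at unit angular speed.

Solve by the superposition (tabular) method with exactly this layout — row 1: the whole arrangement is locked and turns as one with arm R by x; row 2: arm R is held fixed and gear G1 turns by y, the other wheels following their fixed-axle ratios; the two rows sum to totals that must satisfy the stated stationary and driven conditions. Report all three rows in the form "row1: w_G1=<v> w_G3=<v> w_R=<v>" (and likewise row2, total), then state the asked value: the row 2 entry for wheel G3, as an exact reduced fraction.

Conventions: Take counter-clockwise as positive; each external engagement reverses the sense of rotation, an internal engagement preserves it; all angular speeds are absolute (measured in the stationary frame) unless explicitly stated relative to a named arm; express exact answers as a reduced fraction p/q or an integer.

row1: w_G1=1 w_G3=1 w_R=1
row2: w_G1=-1 w_G3=4/9 w_R=0
total: w_G1=0 w_G3=13/9 w_R=1
asked value: 4/9

recognized (axles ride arm R): planetary set, 24/15/54 teeth
row 1: whole set turns with the arm by x
row 2 — arm fixed, fixed-axis ratios: sun y, ring −(24/54)·y, arm 0
boundary: total ω_sun = x + y = 0 and total ω_arm = x = 1  ⇒  y = -1, x = 1
row 2 ring = −(24/54)·(-1) = 4/9
totals (row 1 + row 2): sun 1 + (-1) = 0, ring 1 + 4/9 = 13/9, arm 1 + 0 = 1
asked cell (row2, ring) = 4/9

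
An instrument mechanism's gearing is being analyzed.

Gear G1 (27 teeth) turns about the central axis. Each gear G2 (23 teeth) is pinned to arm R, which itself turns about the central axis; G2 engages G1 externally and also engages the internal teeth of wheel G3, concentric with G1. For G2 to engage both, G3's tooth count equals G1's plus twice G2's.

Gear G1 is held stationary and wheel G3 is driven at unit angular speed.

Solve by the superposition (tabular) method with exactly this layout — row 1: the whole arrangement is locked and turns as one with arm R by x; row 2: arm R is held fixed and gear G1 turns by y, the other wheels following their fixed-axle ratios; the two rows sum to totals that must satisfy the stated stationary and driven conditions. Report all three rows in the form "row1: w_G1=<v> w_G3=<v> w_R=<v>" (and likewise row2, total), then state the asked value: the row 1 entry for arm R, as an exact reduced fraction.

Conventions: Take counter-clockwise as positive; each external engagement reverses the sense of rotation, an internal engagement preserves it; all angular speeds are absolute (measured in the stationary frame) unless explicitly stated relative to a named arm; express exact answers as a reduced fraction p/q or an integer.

row1: w_G1=73/100 w_G3=73/100 w_R=73/100
row2: w_G1=-73/100 w_G3=27/100 w_R=0
total: w_G1=0 w_G3=1 w_R=73/100
asked value: 73/100

recognized (axles ride arm R): planetary set, 27/23/73 teeth
row 1: whole set turns with the arm by x
row 2 (arm held, sun turns y): ω_ring = −(27/73)·y, ω_arm = 0
boundary: total ω_sun = x + y = 0 and total ω_ring = x − (27/73)·y = 1  ⇒  y = -73/100, x = 73/100
row 2 ring = −(27/73)·(-73/100) = 27/100
totals (row 1 + row 2): sun 73/100 + (-73/100) = 0, ring 73/100 + 27/100 = 1, arm 73/100 + 0 = 73/100
asked cell (row1, arm) = 73/100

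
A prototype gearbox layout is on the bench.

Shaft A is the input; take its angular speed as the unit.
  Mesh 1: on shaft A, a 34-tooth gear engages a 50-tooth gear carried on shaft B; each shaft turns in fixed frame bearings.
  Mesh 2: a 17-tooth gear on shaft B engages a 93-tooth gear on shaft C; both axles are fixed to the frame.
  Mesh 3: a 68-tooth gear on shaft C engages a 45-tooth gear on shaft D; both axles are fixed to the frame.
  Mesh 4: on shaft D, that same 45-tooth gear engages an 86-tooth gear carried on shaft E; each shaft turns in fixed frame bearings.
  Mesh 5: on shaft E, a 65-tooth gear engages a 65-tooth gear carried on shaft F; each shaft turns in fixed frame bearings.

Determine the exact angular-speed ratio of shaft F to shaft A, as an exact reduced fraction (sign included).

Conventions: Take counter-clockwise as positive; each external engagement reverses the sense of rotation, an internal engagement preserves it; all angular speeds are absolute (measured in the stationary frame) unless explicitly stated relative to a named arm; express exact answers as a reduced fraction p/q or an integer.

class = fixed-axis compound train [5 meshes; 5 ratios multiply, 5 sense flips]
mesh 1 [34T→50T]: running ratio 17/25, sense −
mesh 2 [17T→93T]: running ratio 289/2325, sense +
mesh 3 [68T→45T]: running ratio 19652/104625, sense −
mesh 4 [45T→86T]: running ratio 9826/99975, sense +
mesh 5 [65T→65T]: running ratio 9826/99975, sense −
ω_out/ω_in = -9826/99975

-9826/99975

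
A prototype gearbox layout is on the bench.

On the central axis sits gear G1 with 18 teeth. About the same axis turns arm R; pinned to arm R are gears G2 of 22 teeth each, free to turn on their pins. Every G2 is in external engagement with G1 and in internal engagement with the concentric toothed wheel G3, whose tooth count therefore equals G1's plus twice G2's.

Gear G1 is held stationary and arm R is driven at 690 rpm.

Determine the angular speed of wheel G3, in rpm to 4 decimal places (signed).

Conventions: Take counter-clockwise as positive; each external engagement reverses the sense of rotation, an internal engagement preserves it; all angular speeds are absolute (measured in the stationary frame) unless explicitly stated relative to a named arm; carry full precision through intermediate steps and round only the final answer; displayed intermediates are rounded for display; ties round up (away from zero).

+890.3226 rpm

topology: planetary set — G1 18T / G2 22T / G3 62T, arm = carrier (Willis)
normalise by the input: solve with ω_arm = 1, then scale by 690 rpm
ring teeth: 18 + 2·22 = 62
18(ω_sun−ω_arm) = −62(ω_ring−ω_arm),  ω_sun = 0, ω_arm = 1
ω_ring = 1 − (18/62)(0−1) = 40/31
scale: ω_ring = 40/31 × 690 rpm = +890.3226 rpm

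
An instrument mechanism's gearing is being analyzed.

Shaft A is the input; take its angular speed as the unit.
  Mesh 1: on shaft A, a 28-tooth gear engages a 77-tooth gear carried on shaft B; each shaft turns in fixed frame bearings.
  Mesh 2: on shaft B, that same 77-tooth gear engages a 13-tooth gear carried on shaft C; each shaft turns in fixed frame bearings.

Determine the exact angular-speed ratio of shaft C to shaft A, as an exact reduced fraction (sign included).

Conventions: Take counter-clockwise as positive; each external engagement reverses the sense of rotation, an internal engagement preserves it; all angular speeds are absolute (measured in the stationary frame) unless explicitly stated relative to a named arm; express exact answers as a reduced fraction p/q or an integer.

class = fixed-axis compound train [2 meshes; 2 ratios multiply, 2 sense flips]
mesh 1 [28T→77T]: running ratio 4/11, sense −
mesh 2 [77T→13T]: running ratio 28/13, sense +
ω_out/ω_in = 28/13

28/13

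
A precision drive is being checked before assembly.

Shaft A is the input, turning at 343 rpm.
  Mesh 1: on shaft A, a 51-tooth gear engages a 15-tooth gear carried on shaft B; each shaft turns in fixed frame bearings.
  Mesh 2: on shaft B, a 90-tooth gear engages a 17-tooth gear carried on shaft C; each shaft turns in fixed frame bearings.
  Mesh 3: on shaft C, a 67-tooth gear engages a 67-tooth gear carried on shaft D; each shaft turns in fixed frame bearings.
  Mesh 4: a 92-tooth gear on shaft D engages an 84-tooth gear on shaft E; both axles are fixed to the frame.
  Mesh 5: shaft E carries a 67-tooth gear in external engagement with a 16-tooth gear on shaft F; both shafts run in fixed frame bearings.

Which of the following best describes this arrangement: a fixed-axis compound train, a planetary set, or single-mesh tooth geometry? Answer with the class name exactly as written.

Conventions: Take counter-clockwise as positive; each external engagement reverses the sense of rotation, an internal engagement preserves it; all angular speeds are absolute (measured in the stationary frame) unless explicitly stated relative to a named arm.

fixed-axis compound train

topology: fixed-axis compound train — 5 meshes, A→F
classification: fixed-axis compound train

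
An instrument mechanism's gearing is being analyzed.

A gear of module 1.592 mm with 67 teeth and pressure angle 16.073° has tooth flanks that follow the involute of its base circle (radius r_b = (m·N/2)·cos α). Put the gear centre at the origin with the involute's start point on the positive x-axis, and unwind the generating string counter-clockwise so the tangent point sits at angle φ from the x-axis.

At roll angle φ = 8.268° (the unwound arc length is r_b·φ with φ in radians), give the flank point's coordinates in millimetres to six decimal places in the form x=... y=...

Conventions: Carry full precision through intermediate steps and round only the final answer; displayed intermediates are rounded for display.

x=51.778039 y=0.051225

recognized (one wheel, involute flank): single-mesh tooth geometry, m = 1.592, N = 67
pitch radius r_p = m·N/2 = 1.592·67/2 = 53.332000
base radius r_b = r_p·cos α = 53.332000·cos 16.073° = 51.247238
roll angle φ = 8.268° = 0.14430382 rad
x = r_b·(cos φ + φ·sin φ) = 51.778039
y = r_b·(sin φ − φ·cos φ) = 0.051225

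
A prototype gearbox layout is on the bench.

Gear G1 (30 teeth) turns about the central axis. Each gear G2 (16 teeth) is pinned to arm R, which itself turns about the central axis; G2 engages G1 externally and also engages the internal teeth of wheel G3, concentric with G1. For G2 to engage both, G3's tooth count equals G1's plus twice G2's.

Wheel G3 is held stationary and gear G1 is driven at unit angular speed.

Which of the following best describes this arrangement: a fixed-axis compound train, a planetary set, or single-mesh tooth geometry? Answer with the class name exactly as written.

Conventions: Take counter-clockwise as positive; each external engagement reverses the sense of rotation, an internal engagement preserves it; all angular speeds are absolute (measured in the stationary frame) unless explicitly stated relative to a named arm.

planetary set (30T centre, 16T on arm, 62T internal) — Willis relation
classification: planetary set

planetary set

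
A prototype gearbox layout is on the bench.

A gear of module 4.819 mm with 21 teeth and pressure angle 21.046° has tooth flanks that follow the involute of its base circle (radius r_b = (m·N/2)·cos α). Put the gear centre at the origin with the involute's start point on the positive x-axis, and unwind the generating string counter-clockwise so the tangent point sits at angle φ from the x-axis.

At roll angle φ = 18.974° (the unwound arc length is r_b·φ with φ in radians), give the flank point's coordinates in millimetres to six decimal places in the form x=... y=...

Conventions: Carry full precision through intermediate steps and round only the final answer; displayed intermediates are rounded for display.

single-mesh involute tooth geometry (21T wheel at module 4.819)
pitch radius r_p = m·N/2 = 4.819·21/2 = 50.599500
base radius r_b = r_p·cos α = 50.599500·cos 21.046° = 47.224129
roll angle φ = 18.974° = 0.33115877 rad
x = r_b·(cos φ + φ·sin φ) = 49.743011
y = r_b·(sin φ − φ·cos φ) = 0.565433

x=49.743011 y=0.565433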